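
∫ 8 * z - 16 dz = 4*z^2 - 16*z + C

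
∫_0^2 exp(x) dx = -1 + exp(2)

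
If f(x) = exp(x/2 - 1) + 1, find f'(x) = exp(x/2 - 1)/2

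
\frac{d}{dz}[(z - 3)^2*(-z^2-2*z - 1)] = -4*z^3 + 12*z^2 + 4*z - 12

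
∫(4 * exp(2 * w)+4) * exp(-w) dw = 8*sinh(w) + C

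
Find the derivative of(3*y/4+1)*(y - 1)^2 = 9*y^2/4 - y - 5/4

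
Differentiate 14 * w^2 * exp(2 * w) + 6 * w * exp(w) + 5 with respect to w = 28*w^2*exp(2*w) + 28*w*exp(2*w) + 6*w*exp(w) + 6*exp(w)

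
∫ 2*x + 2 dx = x^2 + 2*x + C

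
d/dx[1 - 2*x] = -2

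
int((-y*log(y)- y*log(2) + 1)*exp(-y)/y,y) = exp(-y)*log(2*y) + C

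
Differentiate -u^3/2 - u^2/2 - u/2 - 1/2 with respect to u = -3*u^2/2 - u - 1/2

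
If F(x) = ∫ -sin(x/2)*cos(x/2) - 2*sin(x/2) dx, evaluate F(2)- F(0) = -9 + (cos(1) + 2)^2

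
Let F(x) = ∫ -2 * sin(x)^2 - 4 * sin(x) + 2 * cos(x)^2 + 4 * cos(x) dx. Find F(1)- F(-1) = 4*(cos(1) + 2)*sin(1)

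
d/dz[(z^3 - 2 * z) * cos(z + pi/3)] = -z^3*sin(z + pi/3) + 3*z^2*cos(z + pi/3) + 2*z*sin(z + pi/3) - 2*cos(z + pi/3)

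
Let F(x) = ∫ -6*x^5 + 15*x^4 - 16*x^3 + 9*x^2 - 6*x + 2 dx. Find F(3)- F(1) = -264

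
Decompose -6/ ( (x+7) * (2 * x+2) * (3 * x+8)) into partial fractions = 27/(65*(3*x + 8)) - 1/(26*(x + 7)) - 1/(10*(x + 1))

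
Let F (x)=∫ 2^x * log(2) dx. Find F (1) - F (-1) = 3/2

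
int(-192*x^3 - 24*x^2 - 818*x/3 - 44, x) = -48*x^4 - 8*x^3 - 409*x^2/3 - 44*x + C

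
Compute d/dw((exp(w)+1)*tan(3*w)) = exp(w)*tan(3*w) + 3*exp(w)/cos(3*w)^2 + 3/cos(3*w)^2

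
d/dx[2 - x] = -1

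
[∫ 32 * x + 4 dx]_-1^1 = 8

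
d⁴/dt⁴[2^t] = 2^t*log(2)^4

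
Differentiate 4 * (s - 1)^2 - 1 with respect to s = 8*s - 8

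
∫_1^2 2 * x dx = 3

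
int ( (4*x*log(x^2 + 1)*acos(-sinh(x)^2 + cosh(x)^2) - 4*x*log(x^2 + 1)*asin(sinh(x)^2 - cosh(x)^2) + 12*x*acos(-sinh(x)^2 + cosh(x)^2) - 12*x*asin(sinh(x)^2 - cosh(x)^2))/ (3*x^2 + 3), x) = pi*(log(x^2 + 1) + 6)*log(x^2 + 1)/6 + C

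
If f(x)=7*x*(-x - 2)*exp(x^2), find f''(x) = -28*x^4*exp(x^2) - 56*x^3*exp(x^2) - 70*x^2*exp(x^2) - 84*x*exp(x^2) - 14*exp(x^2)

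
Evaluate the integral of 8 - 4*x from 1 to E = 2 - 2*(-2 + E)^2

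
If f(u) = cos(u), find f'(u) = -sin(u)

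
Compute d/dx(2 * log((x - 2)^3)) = 6/(x - 2)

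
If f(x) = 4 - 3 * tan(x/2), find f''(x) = -3*sin(x/2)/(2*cos(x/2)^3)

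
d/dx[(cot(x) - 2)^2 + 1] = 2*(2 - cos(x)/sin(x))/sin(x)^2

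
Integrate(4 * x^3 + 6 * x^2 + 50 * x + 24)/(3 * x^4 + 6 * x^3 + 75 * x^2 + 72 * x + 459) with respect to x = log((x^2 + x + 12)^2/9 + 1)/3 + C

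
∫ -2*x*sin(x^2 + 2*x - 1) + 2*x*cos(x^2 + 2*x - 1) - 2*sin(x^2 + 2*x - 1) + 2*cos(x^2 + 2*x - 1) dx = sin((x + 1)^2 - 2) + cos((x + 1)^2 - 2) + C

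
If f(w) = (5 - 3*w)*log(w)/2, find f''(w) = (-3*w - 5)/(2*w^2)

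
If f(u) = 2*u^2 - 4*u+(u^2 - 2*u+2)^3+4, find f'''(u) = 120*u^3 - 360*u^2 + 432*u - 192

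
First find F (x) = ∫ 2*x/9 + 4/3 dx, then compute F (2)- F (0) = 28/9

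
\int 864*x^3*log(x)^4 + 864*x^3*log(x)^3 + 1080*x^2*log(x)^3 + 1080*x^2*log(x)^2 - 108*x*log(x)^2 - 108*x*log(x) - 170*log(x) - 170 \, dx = 2*x*(108*x^3*log(x)^3 + 180*x^2*log(x)^2 - 27*x*log(x) - 85)*log(x) + C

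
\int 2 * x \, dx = x^2 + C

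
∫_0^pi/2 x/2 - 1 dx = -1 + (-1 + pi/4)^2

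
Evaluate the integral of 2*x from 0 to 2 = 4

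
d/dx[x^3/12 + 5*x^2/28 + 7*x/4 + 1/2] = x^2/4 + 5*x/14 + 7/4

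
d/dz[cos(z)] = -sin(z)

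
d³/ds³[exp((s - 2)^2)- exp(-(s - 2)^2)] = (8*s^3*exp(2*s^2 - 8*s + 8) + 8*s^3 - 48*s^2*exp(2*s^2 - 8*s + 8) - 48*s^2 + 108*s*exp(2*s^2 - 8*s + 8) + 84*s - 88*exp(2*s^2 - 8*s + 8) - 40)*exp(-s^2 + 4*s - 4)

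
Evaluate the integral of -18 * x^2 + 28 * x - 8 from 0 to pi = (4 - 3*pi)*(-2*pi + 2*pi^2)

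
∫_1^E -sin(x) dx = cos(E) - cos(1)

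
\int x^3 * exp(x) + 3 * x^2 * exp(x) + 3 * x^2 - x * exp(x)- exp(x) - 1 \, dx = x*(x^2 - 1)*(exp(x) + 1) + C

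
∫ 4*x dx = 2*x^2 + C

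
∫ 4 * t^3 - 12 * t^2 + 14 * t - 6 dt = t^4 - 4*t^3 + 7*t^2 - 6*t + C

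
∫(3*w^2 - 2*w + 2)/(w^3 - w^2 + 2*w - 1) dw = log(-w^3 + w^2 - 2*w + 1) + C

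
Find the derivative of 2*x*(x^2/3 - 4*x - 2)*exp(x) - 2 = 2*x^3*exp(x)/3 - 6*x^2*exp(x) - 20*x*exp(x) - 4*exp(x)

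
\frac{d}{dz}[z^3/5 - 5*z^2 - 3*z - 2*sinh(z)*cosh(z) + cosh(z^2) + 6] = 3*z^2/5 + 2*z*sinh(z^2) - 10*z - 2*cosh(2*z) - 3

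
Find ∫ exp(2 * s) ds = exp(2*s)/2 + C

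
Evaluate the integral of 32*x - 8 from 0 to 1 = 8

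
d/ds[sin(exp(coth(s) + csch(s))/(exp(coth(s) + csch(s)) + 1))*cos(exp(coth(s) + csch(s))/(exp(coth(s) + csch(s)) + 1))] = -(cosh(s) + 1)*exp(-1/sinh(s))*exp(-1/tanh(s))*cos(2*exp(coth(s))*exp(csch(s))/(exp(coth(s))*exp(csch(s)) + 1))/((1 + exp(-1/sinh(s))*exp(-1/tanh(s)))^2*sinh(s)^2)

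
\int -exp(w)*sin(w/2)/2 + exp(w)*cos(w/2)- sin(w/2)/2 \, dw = (exp(w) + 1)*cos(w/2) + C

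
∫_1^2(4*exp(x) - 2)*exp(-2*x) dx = -(-2 + exp(-1))^2 + (-2 + exp(-2))^2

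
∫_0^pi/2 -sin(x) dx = -1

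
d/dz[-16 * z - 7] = -16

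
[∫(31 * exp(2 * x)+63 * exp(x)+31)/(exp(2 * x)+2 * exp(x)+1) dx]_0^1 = E/(1 + E) + 61/2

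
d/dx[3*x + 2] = 3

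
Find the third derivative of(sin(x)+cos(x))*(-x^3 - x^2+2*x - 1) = sqrt(2)*x^3*cos(x + pi/4) + 8*x^2*sin(x) + 10*x^2*cos(x) + 26*x*sin(x) - 14*x*cos(x) - 7*sin(x) - 17*cos(x)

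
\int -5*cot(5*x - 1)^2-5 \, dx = cot(5*x - 1) + C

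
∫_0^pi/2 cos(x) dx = 1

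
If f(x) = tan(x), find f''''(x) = 24*tan(x)^5 + 40*tan(x)^3 + 16*tan(x)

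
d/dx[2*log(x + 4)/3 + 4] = 2/(3*x + 12)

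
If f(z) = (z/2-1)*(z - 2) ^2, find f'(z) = 3*z^2/2 - 6*z + 6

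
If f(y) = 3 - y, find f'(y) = -1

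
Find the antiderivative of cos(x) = sin(x) + C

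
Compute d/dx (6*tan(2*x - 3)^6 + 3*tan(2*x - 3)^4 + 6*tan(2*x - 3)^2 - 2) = 72*tan(2*x - 3)^7 + 96*tan(2*x - 3)^5 + 48*tan(2*x - 3)^3 + 24*tan(2*x - 3)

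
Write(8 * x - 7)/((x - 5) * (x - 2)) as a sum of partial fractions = -3/(x - 2) + 11/(x - 5)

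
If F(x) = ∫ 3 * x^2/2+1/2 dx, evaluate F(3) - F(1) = 14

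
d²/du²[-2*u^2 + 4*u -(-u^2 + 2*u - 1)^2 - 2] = -12*u^2 + 24*u - 16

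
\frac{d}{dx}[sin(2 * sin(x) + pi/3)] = 2*cos(x)*cos(2*sin(x) + pi/3)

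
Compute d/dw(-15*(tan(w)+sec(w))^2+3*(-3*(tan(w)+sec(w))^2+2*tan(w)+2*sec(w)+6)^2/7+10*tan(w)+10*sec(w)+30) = 2*(sin(w) + 1)^2*(267*sin(w)^2/cos(w)^2 - 125*sin(w)/cos(w) + 108*sin(w)/cos(w)^2 + 12 + 17/cos(w) - 159/cos(w)^2)/(7*cos(w)^3)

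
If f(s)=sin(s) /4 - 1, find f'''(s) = -cos(s)/4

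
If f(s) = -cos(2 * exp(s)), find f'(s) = 2*exp(s)*sin(2*exp(s))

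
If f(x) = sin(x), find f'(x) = cos(x)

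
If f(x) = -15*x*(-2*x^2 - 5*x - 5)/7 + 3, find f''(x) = 180*x/7 + 150/7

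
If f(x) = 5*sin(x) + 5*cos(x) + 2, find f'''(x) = 5*sin(x) - 5*cos(x)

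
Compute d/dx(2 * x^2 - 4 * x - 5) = 4*x - 4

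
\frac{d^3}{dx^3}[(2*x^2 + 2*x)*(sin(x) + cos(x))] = -2*sqrt(2)*x^2*cos(x + pi/4) - 10*x*sin(x) - 14*x*cos(x) - 18*sin(x) + 6*cos(x)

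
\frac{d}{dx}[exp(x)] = exp(x)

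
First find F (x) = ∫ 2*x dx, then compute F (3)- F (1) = 8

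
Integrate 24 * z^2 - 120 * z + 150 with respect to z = 8*z^3 - 60*z^2 + 150*z + C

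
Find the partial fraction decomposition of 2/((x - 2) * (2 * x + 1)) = -4/(5*(2*x + 1)) + 2/(5*(x - 2))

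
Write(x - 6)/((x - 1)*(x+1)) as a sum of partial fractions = 7/(2*(x + 1)) - 5/(2*(x - 1))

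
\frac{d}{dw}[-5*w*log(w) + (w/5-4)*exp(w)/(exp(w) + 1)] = (w*exp(w) - 25*exp(2*w)*log(w) - 24*exp(2*w) - 50*exp(w)*log(w) - 69*exp(w) - 25*log(w) - 25)/(5*exp(2*w) + 10*exp(w) + 5)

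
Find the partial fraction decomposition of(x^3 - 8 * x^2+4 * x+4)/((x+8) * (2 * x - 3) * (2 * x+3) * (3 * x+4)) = 121/(85*(3*x + 4)) - 187/(156*(2*x + 3)) - 37/(3876*(2*x - 3)) + 263/(1235*(x + 8))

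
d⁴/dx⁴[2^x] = 2^x*log(2)^4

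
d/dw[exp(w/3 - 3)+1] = exp(w/3 - 3)/3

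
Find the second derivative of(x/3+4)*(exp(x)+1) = x*exp(x)/3 + 14*exp(x)/3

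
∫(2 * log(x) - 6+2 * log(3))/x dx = (log(3*x) - 3)^2 + C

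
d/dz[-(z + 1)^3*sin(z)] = -(z + 1)^2*(z*cos(z) + 3*sin(z) + cos(z))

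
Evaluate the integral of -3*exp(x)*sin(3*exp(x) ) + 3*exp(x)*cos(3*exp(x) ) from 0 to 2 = sqrt(2)*(sin(pi/4 + 3*exp(2)) - sin(pi/4 + 3))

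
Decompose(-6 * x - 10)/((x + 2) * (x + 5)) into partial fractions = -20/(3*(x + 5)) + 2/(3*(x + 2))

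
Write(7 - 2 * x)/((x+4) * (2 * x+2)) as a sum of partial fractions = -5/(2*(x + 4)) + 3/(2*(x + 1))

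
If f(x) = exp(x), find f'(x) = exp(x)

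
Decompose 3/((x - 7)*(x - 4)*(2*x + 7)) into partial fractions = 4/(105*(2*x + 7)) - 1/(15*(x - 4)) + 1/(21*(x - 7))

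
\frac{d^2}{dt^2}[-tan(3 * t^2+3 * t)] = -72*t^2*tan(3*t^2 + 3*t)^3 - 72*t^2*tan(3*t^2 + 3*t) - 72*t*tan(3*t^2 + 3*t)^3 - 72*t*tan(3*t^2 + 3*t) - 18*tan(3*t^2 + 3*t)^3 - 6*tan(3*t^2 + 3*t)^2 - 18*tan(3*t^2 + 3*t) - 6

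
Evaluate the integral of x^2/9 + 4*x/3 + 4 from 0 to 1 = 127/27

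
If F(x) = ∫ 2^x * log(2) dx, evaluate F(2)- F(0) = 3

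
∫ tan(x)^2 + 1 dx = tan(x) + C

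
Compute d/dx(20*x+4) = 20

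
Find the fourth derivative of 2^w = 2^w*log(2)^4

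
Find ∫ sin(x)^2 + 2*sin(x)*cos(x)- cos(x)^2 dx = -(sin(x) + cos(x))*cos(x) + C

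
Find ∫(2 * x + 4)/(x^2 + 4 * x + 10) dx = log((x + 2)^2 + 6) + C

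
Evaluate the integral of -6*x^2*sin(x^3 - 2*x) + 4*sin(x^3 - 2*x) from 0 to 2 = -2 + 2*cos(4)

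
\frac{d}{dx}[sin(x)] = cos(x)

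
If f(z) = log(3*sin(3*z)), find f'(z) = 3/tan(3*z)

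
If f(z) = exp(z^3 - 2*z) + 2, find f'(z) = 3*z^2*exp(z^3 - 2*z) - 2*exp(z^3 - 2*z)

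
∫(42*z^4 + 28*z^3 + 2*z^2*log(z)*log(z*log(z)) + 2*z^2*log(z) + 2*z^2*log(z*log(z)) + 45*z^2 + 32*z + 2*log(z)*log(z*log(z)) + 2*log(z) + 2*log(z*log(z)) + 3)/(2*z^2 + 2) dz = 7*z^3 + 7*z^2 + z*log(z)*log(z*log(z)) + z/2 + log(z^2 + 1) + C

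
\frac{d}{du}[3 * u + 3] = 3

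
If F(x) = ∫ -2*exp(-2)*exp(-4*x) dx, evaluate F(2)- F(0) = -exp(-2)/2 + exp(-10)/2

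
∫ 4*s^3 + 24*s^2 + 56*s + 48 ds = s^4 + 8*s^3 + 28*s^2 + 48*s + C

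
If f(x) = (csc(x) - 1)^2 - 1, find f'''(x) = 2*(-1 + 4/sin(x) + 6/sin(x)^2 - 12/sin(x)^3)*cos(x)/sin(x)^2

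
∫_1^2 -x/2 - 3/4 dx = -3/2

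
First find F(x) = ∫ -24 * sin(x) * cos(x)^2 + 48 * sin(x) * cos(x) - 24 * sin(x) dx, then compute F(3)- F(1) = 8*(-1 + cos(3))^3 - 8*(-1 + cos(1))^3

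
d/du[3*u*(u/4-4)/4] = 3*u/8 - 3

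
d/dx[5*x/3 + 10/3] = 5/3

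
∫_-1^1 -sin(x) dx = 0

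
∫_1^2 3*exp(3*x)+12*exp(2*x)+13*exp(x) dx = -(2 + E)^3 - E + exp(2) + (2 + exp(2))^3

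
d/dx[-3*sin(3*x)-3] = -9*cos(3*x)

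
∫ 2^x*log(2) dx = 2^x + C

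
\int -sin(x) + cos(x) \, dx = sin(x) + cos(x) + C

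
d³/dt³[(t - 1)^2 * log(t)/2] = (t^2 + t + 1)/t^3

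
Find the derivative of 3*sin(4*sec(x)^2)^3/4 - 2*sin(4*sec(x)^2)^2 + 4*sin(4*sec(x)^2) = 18*sin(4*sec(x)^2)^2*cos(4*sec(x)^2)*tan(x)*sec(x)^2 - 32*sin(4*sec(x)^2)*cos(4*sec(x)^2)*tan(x)*sec(x)^2 + 32*cos(4*sec(x)^2)*tan(x)*sec(x)^2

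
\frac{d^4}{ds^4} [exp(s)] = exp(s)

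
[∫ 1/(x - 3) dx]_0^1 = -log(3) + log(2)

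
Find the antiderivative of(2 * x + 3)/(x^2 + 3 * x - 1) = log(x^2 + 3*x - 1) + C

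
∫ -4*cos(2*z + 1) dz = -2*sin(2*z + 1) + C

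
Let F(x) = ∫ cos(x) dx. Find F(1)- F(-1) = 2*sin(1)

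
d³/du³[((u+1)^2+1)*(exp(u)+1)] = u^2*exp(u) + 8*u*exp(u) + 14*exp(u)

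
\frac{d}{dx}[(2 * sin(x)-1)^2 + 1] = 4*(2*sin(x) - 1)*cos(x)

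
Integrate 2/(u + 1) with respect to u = 2*log(-u - 1) + C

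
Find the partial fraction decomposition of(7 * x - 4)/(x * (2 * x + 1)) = 15/(2*x + 1) - 4/x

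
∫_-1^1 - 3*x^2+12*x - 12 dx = -26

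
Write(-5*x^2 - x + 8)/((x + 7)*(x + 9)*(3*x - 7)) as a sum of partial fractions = -97/(476*(3*x - 7)) - 97/(17*(x + 9)) + 115/(28*(x + 7))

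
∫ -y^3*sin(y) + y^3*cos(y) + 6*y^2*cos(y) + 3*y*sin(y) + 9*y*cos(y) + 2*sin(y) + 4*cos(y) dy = sqrt(2)*(y + 1)^3*sin(y + pi/4) + C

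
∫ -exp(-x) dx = exp(-x) + C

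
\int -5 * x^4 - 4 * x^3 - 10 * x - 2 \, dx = -x^5 - x^4 - 5*x^2 - 2*x + C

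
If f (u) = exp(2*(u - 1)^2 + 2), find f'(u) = 4*u*exp(2*u^2 - 4*u + 4) - 4*exp(2*u^2 - 4*u + 4)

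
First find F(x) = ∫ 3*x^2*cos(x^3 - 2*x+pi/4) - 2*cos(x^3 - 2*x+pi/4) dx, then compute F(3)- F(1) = sin(pi/4 + 21) - cos(pi/4 + 1)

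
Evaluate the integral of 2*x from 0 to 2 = 4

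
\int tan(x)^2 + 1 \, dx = tan(x) + C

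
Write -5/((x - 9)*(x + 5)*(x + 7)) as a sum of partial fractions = -5/(32*(x + 7)) + 5/(28*(x + 5)) - 5/(224*(x - 9))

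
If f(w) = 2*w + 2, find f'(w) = 2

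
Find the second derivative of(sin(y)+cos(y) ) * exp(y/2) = (-7*sin(y) + cos(y))*exp(y/2)/4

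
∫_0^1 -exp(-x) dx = -1 + exp(-1)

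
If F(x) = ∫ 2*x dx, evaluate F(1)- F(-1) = 0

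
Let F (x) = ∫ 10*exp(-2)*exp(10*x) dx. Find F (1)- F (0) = -exp(-2) + exp(8)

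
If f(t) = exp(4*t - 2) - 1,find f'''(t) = 64*exp(4*t - 2)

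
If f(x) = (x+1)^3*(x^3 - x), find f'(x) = 6*x^5 + 15*x^4 + 8*x^3 - 6*x^2 - 6*x - 1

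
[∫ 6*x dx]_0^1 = 3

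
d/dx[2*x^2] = 4*x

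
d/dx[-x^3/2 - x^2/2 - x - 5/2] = -3*x^2/2 - x - 1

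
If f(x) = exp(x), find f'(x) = exp(x)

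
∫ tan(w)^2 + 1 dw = tan(w) + C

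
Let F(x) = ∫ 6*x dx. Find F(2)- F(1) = 9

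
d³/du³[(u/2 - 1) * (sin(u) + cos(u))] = u*sin(u)/2 - u*cos(u)/2 - 5*sin(u)/2 - cos(u)/2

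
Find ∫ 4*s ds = 2*s^2 + C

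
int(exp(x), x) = exp(x) + C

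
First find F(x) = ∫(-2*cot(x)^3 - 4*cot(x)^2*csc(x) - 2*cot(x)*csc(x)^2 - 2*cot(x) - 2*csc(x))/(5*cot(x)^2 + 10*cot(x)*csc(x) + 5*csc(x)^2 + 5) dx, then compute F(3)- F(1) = -log(1 + (cot(1) + csc(1))^2)/5 + log((cot(3) + csc(3))^2 + 1)/5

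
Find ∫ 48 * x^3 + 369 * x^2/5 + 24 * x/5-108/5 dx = 12*x^4 + 123*x^3/5 + 12*x^2/5 - 108*x/5 + C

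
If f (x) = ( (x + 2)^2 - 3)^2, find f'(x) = 4*x^3 + 24*x^2 + 36*x + 8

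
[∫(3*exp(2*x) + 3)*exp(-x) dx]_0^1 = -3*exp(-1) + 3*E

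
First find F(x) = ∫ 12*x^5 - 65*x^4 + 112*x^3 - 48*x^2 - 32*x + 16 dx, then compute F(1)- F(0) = 1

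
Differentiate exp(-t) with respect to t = -exp(-t)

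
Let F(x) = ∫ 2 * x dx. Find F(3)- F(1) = 8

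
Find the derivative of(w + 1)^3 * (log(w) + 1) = (3*w^3*log(w) + 4*w^3 + 6*w^2*log(w) + 9*w^2 + 3*w*log(w) + 6*w + 1)/w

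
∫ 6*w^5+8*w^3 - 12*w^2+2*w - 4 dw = w^6 + 2*w^4 - 4*w^3 + w^2 - 4*w + C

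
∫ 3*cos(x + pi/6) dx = 3*sin(x + pi/6) + C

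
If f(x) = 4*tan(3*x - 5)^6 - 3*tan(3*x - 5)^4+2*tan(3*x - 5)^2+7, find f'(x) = 72*tan(3*x - 5)^7 + 36*tan(3*x - 5)^5 - 24*tan(3*x - 5)^3 + 12*tan(3*x - 5)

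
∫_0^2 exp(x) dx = -1 + exp(2)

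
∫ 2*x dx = x^2 + C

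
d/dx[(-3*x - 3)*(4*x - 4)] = -24*x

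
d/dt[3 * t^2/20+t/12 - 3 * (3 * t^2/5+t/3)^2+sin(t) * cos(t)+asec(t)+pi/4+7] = (-1296*t^5*sqrt(1 - 1/t^2) - 1080*t^4*sqrt(1 - 1/t^2) - 110*t^3*sqrt(1 - 1/t^2) - 600*t^2*sqrt(1 - 1/t^2)*sin(t)^2 + 325*t^2*sqrt(1 - 1/t^2) + 300)/(300*t^2*sqrt(1 - 1/t^2))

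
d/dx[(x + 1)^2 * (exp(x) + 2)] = x^2*exp(x) + 4*x*exp(x) + 4*x + 3*exp(x) + 4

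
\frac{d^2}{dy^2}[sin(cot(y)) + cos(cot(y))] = sqrt(2)*(-(-1 + sin(y)^(-2))^2*sin(pi/4 + 1/tan(y)) + sin(pi/4 + 1/tan(y)) - 2*sin(pi/4 + 1/tan(y))/sin(y)^2 + 2*cos(y)*cos(pi/4 + 1/tan(y))/sin(y)^3)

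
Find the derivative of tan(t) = cos(t)^(-2)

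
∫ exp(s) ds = exp(s) + C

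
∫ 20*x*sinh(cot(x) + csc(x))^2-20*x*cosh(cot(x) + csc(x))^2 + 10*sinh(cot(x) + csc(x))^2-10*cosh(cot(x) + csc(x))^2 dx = -10*x^2 - 10*x + C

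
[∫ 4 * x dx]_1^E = -2 + 2*exp(2)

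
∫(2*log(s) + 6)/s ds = (log(s) + 3)^2 + C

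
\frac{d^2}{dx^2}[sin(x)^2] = 2*cos(2*x)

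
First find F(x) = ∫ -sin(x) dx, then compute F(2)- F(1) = -cos(1) + cos(2)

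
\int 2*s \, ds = s^2 + C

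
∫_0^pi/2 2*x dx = pi^2/4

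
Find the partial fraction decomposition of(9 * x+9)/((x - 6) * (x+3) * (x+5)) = -18/(11*(x + 5)) + 1/(x + 3) + 7/(11*(x - 6))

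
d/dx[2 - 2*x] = -2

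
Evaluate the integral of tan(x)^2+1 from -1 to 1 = 2*tan(1)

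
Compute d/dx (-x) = -1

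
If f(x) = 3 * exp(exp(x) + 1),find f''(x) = 3*exp(x + exp(x) + 1) + 3*exp(2*x + exp(x) + 1)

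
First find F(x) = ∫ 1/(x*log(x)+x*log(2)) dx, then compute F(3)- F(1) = -log(log(2)) + log(log(6))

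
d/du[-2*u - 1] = -2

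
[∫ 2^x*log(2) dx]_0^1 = 1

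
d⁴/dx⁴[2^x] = 2^x*log(2)^4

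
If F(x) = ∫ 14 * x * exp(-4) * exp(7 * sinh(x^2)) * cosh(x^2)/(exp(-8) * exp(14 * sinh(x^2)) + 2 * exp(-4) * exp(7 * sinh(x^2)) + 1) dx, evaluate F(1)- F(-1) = 0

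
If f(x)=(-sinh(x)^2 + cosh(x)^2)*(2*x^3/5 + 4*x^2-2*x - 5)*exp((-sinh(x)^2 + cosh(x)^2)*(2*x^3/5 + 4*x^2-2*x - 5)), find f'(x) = (12*x^5 + 200*x^4 + 720*x^3 - 720*x^2 - 700*x + 200)*exp(2*x^3/5 + 4*x^2 - 2*x - 5)/25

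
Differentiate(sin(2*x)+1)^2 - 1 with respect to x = 2*sin(4*x) + 4*cos(2*x)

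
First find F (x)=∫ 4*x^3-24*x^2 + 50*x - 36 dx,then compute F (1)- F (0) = -18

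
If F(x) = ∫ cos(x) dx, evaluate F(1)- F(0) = sin(1)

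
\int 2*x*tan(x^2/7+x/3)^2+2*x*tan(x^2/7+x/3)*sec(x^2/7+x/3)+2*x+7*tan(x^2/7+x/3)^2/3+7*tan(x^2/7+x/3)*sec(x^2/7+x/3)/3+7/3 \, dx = 7*tan(x*(3*x + 7)/21) + 7*sec(x*(3*x + 7)/21) + C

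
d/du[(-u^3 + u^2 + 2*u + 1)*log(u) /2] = (-3*u^3*log(u) - u^3 + 2*u^2*log(u) + u^2 + 2*u*log(u) + 2*u + 1)/(2*u)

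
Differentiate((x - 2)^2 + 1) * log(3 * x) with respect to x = (2*x^2*log(x) + x^2 + 2*x^2*log(3) - 4*x*log(x) - 4*x*log(3) - 4*x + 5)/x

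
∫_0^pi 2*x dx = pi^2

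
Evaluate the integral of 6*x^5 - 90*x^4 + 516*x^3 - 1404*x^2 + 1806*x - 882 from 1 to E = -8 + (-2 + (-3 + E)^2)^3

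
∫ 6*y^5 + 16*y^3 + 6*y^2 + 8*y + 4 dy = y^6 + 4*y^4 + 2*y^3 + 4*y^2 + 4*y + C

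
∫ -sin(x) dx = cos(x) + C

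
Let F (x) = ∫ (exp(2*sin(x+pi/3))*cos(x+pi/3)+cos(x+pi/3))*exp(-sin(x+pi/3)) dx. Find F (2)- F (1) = -exp(sin(1 + pi/3)) - exp(-sin(pi/3 + 2)) + exp(-sin(1 + pi/3)) + exp(sin(pi/3 + 2))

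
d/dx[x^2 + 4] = 2*x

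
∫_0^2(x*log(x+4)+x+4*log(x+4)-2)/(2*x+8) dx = log(4)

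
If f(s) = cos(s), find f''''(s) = cos(s)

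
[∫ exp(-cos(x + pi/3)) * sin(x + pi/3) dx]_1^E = -exp(-cos(1 + pi/3)) + exp(-cos(pi/3 + E))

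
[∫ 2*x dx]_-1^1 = 0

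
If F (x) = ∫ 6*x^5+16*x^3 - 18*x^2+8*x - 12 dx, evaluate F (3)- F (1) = 900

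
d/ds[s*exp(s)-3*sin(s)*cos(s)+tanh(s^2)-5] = s*exp(s) + 2*s/cosh(s^2)^2 + exp(s) - 3*cos(2*s)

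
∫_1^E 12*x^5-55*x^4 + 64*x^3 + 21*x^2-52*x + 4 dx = (-2 + E)^3*(-2*E - 1 + exp(2) + 2*exp(3))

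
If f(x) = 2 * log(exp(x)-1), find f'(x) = 2*exp(x)/(exp(x) - 1)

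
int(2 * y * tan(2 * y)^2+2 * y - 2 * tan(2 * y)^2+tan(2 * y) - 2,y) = (y - 1)*tan(2*y) + C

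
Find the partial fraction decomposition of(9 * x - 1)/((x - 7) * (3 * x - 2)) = -15/(19*(3*x - 2)) + 62/(19*(x - 7))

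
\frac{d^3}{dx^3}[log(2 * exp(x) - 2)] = (exp(2*x) + exp(x))/(exp(3*x) - 3*exp(2*x) + 3*exp(x) - 1)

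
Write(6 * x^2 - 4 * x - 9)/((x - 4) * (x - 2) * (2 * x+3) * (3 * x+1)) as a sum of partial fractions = -27/(91*(3*x + 1)) - 12/(77*(2*x + 3)) - 1/(14*(x - 2)) + 71/(286*(x - 4))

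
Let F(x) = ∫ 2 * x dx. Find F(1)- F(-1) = 0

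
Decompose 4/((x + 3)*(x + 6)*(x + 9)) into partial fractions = 2/(9*(x + 9)) - 4/(9*(x + 6)) + 2/(9*(x + 3))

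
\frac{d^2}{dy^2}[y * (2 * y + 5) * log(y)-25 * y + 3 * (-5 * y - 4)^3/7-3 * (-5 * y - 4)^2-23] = (-2250*y^2 + 28*y*log(y) - 2808*y + 35)/(7*y)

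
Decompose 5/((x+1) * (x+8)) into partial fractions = -5/(7*(x + 8)) + 5/(7*(x + 1))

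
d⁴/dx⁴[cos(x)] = cos(x)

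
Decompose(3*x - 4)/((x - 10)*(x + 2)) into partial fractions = 5/(6*(x + 2)) + 13/(6*(x - 10))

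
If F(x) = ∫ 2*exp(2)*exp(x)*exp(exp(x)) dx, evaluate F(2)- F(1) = -2*exp(2 + E) + 2*exp(2 + exp(2))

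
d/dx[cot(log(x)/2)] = -1/(x*(1 - cos(log(x))))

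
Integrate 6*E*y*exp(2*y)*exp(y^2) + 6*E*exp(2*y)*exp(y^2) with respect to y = 3*exp((y + 1)^2) + C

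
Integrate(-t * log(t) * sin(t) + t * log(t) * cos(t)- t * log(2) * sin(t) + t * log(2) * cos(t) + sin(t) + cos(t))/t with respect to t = sqrt(2)*log(2*t)*sin(t + pi/4) + C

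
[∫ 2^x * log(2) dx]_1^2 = 2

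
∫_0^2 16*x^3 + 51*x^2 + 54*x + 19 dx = 346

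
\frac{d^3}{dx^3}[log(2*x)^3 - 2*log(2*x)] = (6*log(x)^2 - 18*log(x) + 12*log(2)*log(x) - 18*log(2) + 2 + 6*log(2)^2)/x^3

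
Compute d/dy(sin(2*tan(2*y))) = 4*cos(2*tan(2*y))/cos(2*y)^2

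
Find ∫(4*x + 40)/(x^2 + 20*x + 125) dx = 2*log((x + 10)^2/25 + 1) + C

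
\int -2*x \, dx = -x^2 + C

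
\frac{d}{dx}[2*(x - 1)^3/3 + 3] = 2*x^2 - 4*x + 2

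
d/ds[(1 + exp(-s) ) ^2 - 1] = (-2*exp(s) - 2)*exp(-2*s)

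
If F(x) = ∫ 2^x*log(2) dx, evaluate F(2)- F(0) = 3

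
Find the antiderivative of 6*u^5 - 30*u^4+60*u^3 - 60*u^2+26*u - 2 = u^6 - 6*u^5 + 15*u^4 - 20*u^3 + 13*u^2 - 2*u + C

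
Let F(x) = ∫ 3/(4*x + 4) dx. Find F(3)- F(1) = 3*log(2)/4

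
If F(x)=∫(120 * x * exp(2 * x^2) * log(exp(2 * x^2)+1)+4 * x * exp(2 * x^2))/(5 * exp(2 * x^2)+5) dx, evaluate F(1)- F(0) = -3*log(2)^2 - log(2)/5 + log(1 + exp(2))/5 + 3*log(1 + exp(2))^2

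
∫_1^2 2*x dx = 3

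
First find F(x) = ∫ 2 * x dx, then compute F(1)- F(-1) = 0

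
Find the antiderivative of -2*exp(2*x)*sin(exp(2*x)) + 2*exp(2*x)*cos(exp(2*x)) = sqrt(2)*sin(exp(2*x) + pi/4) + C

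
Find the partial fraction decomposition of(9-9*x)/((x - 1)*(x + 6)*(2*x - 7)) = -18/(19*(2*x - 7)) + 9/(19*(x + 6))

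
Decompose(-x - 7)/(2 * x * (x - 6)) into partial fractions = -13/(12*(x - 6)) + 7/(12*x)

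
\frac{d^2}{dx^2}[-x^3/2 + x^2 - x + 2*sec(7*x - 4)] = -3*x + 196*tan(7*x - 4)^2*sec(7*x - 4) + 98*sec(7*x - 4) + 2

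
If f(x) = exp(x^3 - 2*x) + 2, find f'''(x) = 27*x^6*exp(x^3 - 2*x) - 54*x^4*exp(x^3 - 2*x) + 54*x^3*exp(x^3 - 2*x) + 36*x^2*exp(x^3 - 2*x) - 36*x*exp(x^3 - 2*x) - 2*exp(x^3 - 2*x)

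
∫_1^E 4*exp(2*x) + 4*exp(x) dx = -2*E*(2 + E) + 2*(2 + exp(E))*exp(E)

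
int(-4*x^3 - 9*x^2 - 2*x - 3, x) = -x^4 - 3*x^3 - x^2 - 3*x + C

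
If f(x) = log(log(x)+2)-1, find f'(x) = 1/(x*log(x) + 2*x)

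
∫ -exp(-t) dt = exp(-t) + C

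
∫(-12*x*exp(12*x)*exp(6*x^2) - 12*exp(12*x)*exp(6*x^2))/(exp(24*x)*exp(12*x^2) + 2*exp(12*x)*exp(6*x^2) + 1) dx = 1/(exp(6*x*(x + 2)) + 1) + C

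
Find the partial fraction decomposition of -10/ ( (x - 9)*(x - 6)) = 10/(3*(x - 6)) - 10/(3*(x - 9))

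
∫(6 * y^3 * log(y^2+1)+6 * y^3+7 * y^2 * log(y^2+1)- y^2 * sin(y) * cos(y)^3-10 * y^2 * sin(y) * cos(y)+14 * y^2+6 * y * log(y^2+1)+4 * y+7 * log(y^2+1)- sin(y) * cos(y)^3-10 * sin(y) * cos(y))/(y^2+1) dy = (3*y^2 + 7*y + 2)*log(y^2 + 1) + cos(y)^4/4 + 5*cos(y)^2 + C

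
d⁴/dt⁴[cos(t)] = cos(t)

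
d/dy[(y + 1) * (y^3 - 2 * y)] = 4*y^3 + 3*y^2 - 4*y - 2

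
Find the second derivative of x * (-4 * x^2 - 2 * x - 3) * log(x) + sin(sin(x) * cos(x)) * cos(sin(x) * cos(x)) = (-24*x^2*log(x) - 20*x^2 - 2*x*(1 - cos(2*x))^2*sin(sin(2*x)) - 4*x*log(x) + x*sin(2*x - sin(2*x)) - 3*x*sin(2*x + sin(2*x)) + 2*x*sin(sin(2*x)) - 6*x - 3)/x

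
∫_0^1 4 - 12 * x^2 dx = 0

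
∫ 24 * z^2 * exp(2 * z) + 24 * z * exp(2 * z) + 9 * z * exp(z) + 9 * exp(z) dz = 3*z*(4*z*exp(z) + 3)*exp(z) + C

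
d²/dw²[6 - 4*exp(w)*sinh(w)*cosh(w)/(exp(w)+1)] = -2*(4*exp(2*w)*sinh(2*w) + 7*exp(w)*sinh(2*w) + 4*exp(w)*cosh(2*w) + 5*sinh(2*w) + 4*cosh(2*w))*exp(w)/(exp(3*w) + 3*exp(2*w) + 3*exp(w) + 1)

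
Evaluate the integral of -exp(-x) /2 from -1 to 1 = -E/2 + exp(-1)/2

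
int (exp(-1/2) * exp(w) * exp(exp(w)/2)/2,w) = exp(exp(w)/2 - 1/2) + C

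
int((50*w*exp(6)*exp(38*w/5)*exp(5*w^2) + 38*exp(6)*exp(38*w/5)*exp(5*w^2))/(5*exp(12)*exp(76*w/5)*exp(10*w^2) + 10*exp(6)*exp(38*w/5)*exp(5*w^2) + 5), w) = exp(5*w^2 + 38*w/5 + 6)/(exp(5*w^2 + 38*w/5 + 6) + 1) + C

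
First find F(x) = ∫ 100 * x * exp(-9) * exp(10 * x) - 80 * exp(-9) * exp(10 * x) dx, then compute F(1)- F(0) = 9*exp(-9) + E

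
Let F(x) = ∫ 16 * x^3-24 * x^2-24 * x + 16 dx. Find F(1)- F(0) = 0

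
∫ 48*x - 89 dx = 24*x^2 - 89*x + C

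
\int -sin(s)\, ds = cos(s) + C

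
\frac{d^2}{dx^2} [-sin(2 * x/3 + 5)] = 4*sin(2*x/3 + 5)/9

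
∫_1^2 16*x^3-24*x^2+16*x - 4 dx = 24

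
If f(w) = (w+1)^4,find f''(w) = 12*w^2 + 24*w + 12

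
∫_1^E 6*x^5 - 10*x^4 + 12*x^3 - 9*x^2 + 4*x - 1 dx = -3*exp(3) - 3*E - 1 + 3*exp(2) + (-exp(2) + 1 + E + exp(3))^2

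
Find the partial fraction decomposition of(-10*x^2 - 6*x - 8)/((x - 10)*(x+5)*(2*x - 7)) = 606/(221*(2*x - 7)) - 76/(85*(x + 5)) - 356/(65*(x - 10))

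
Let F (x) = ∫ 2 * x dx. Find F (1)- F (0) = 1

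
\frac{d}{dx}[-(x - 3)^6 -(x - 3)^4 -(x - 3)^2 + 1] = -6*x^5 + 90*x^4 - 544*x^3 + 1656*x^2 - 2540*x + 1572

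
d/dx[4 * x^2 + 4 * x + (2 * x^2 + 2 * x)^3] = 48*x^5 + 120*x^4 + 96*x^3 + 24*x^2 + 8*x + 4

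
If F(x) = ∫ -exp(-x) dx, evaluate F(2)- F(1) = -exp(-1) + exp(-2)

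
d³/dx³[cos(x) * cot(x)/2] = (3 + cos(x)^4/sin(x)^2 - 7/sin(x)^2)*cos(x)/(2*sin(x)^2)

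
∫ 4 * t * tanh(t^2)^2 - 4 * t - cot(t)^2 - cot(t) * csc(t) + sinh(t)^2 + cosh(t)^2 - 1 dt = cot(t) + sinh(2*t)/2 - 2*tanh(t^2) + csc(t) + C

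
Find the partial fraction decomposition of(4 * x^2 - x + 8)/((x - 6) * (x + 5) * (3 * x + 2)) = -47/(130*(3*x + 2)) + 113/(143*(x + 5)) + 73/(110*(x - 6))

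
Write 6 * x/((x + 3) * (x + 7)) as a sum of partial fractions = 21/(2*(x + 7)) - 9/(2*(x + 3))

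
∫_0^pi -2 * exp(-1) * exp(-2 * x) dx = -exp(-1) + exp(-2*pi - 1)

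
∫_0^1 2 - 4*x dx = 0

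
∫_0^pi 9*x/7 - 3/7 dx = -3*pi/7 + 9*pi^2/14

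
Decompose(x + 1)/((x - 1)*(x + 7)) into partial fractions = 3/(4*(x + 7)) + 1/(4*(x - 1))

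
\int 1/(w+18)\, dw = log(w/2 + 9) + C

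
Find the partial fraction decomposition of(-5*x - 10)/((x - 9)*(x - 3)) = 25/(6*(x - 3)) - 55/(6*(x - 9))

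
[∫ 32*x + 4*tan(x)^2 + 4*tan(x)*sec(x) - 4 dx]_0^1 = 4 + 4*tan(1) + 4*sec(1)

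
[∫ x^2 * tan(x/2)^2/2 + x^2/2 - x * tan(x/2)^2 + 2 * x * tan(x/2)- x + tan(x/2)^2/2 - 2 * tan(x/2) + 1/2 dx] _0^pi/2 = (-1 + pi/2)^2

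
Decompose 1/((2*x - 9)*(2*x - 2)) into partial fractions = 1/(7*(2*x - 9)) - 1/(14*(x - 1))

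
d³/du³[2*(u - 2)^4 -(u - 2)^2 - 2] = 48*u - 96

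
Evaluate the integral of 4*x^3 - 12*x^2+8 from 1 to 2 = -5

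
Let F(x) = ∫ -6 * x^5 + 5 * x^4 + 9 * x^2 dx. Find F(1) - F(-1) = 8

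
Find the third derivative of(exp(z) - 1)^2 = 8*exp(2*z) - 2*exp(z)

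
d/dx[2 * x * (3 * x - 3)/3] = 4*x - 2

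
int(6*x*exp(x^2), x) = 3*exp(x^2) + C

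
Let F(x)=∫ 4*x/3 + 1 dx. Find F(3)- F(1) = 22/3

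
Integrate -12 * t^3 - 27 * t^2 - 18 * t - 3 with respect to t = -3*t^4 - 9*t^3 - 9*t^2 - 3*t + C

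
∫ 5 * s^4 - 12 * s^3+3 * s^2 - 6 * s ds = s^5 - 3*s^4 + s^3 - 3*s^2 + C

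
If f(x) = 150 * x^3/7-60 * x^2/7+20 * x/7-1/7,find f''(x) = 900*x/7 - 120/7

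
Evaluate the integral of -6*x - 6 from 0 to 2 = -24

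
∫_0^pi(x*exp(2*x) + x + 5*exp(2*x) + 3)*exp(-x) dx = (pi + 4)*(-exp(-pi) + exp(pi))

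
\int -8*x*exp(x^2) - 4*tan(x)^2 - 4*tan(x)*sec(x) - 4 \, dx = -4*exp(x^2) - 4*tan(x) - 4/cos(x) + C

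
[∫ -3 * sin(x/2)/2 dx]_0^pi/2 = -3 + 3*sqrt(2)/2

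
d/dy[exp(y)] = exp(y)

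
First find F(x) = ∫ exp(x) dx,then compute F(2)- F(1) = -E + exp(2)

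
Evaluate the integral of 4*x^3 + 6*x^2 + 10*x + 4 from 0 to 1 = 12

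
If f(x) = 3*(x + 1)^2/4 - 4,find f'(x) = 3*x/2 + 3/2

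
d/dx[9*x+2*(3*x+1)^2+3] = 36*x + 21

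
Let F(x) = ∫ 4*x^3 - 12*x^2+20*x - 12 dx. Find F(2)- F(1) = 5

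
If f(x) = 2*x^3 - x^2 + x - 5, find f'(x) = 6*x^2 - 2*x + 1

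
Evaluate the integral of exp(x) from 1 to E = -E + exp(E)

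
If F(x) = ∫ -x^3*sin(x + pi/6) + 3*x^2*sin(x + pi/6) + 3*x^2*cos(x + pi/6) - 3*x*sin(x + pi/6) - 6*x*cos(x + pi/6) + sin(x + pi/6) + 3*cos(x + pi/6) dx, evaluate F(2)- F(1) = cos(pi/6 + 2)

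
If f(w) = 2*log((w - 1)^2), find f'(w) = 4/(w - 1)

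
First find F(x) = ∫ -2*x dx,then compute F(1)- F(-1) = 0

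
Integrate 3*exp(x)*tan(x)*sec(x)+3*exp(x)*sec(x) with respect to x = 3*exp(x)*sec(x) + C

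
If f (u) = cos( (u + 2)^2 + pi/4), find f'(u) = -2*u*sin(u^2 + 4*u + pi/4 + 4) - 4*sin(u^2 + 4*u + pi/4 + 4)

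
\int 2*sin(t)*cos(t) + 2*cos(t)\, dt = (sin(t) + 1)^2 + C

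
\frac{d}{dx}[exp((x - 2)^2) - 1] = 2*x*exp(x^2 - 4*x + 4) - 4*exp(x^2 - 4*x + 4)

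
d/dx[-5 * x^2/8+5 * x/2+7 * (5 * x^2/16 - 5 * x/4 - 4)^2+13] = 175*x^3/64 - 525*x^2/32 - 115*x/8 + 145/2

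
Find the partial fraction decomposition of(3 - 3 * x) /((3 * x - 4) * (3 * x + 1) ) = -4/(5*(3*x + 1)) - 1/(5*(3*x - 4))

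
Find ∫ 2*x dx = x^2 + C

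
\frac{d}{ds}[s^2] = 2*s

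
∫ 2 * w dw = w^2 + C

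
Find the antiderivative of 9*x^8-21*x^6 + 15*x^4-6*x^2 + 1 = x^9 - 3*x^7 + 3*x^5 - 2*x^3 + x + C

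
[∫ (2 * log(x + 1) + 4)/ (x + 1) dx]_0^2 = -4 + (log(3) + 2)^2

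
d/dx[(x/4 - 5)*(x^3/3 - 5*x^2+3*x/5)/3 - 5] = x^3/9 - 35*x^2/12 + 503*x/30 - 1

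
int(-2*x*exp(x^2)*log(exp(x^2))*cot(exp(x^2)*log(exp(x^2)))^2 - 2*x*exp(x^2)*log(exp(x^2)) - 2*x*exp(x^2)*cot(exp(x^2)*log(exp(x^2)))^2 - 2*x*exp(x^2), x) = cot(x^2*exp(x^2)) + C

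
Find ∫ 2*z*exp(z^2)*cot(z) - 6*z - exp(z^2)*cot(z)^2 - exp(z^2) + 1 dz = -3*z^2 + z + exp(z^2)*cot(z) + C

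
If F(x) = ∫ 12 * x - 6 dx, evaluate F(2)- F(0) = 12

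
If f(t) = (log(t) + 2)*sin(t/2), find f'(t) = (t*log(t)*cos(t/2) + 2*t*cos(t/2) + 2*sin(t/2))/(2*t)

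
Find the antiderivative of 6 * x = 3*x^2 + C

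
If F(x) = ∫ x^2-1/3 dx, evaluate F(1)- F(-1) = 0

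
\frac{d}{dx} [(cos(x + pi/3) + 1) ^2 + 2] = -2*sin(x + pi/3) - cos(2*x + pi/6)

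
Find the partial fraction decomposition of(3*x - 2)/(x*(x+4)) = 7/(2*(x + 4)) - 1/(2*x)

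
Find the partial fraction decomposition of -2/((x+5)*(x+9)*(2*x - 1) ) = -8/(209*(2*x - 1)) - 1/(38*(x + 9)) + 1/(22*(x + 5))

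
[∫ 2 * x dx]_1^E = -1 + exp(2)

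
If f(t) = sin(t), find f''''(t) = sin(t)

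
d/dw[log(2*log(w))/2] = 1/(2*w*log(w))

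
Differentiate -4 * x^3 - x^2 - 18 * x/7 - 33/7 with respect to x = -12*x^2 - 2*x - 18/7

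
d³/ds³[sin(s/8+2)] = -cos(s/8 + 2)/512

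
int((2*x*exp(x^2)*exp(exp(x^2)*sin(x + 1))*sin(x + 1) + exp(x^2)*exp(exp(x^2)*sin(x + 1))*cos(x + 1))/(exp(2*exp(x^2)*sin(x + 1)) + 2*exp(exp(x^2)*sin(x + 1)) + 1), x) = exp(exp(x^2)*sin(x + 1))/(exp(exp(x^2)*sin(x + 1)) + 1) + C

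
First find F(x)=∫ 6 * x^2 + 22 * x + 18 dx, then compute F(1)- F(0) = 31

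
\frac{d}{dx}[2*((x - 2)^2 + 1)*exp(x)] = 2*x^2*exp(x) - 4*x*exp(x) + 2*exp(x)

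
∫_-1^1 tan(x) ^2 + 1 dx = 2*tan(1)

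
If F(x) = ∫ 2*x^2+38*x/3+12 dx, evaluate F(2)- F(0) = 164/3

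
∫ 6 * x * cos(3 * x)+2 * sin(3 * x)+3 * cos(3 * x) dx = (2*x + 1)*sin(3*x) + C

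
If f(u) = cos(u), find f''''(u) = cos(u)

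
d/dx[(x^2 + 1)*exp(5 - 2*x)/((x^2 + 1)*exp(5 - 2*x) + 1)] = (-2*x^2*exp(2*x - 5) + 2*x*exp(2*x - 5) - 2*exp(2*x - 5))/(x^4 + 2*x^2*exp(-5)*exp(2*x) + 2*x^2 + exp(-10)*exp(4*x) + 2*exp(-5)*exp(2*x) + 1)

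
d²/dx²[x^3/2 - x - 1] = 3*x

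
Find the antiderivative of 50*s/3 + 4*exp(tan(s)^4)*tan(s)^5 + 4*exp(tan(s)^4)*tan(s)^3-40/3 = 25*s^2/3 - 40*s/3 + exp(tan(s)^4) + C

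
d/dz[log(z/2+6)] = 1/(z + 12)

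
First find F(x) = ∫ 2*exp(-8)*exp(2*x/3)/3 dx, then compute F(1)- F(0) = -exp(-8) + exp(-22/3)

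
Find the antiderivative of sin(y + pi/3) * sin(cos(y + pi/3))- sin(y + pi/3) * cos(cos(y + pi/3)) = sin(cos(y + pi/3)) + cos(cos(y + pi/3)) + C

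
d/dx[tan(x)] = cos(x)^(-2)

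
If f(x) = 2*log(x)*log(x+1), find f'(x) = (2*x*log(x) + 2*x*log(x + 1) + 2*log(x + 1))/(x^2 + x)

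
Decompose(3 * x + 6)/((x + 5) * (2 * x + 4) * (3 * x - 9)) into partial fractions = -1/(16*(x + 5)) + 1/(16*(x - 3))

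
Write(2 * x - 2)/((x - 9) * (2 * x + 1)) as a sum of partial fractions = 6/(19*(2*x + 1)) + 16/(19*(x - 9))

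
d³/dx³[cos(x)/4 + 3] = sin(x)/4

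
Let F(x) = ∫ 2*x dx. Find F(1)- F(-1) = 0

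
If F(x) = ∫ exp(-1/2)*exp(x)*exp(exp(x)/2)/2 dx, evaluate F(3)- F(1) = -exp(-1/2 + E/2) + exp(-1/2 + exp(3)/2)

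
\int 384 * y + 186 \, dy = 192*y^2 + 186*y + C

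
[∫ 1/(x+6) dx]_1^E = -log(7) + log(E + 6)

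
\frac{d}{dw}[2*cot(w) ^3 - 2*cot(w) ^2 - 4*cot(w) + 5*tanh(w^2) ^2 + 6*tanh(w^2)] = 20*w*sinh(w^2)/cosh(w^2)^3 + 12*w/cosh(w^2)^2 - 6*cot(w)^4 + 4*cot(w)^3 - 2*cot(w)^2 + 4*cot(w) + 4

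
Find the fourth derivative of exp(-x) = exp(-x)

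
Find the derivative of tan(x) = cos(x)^(-2)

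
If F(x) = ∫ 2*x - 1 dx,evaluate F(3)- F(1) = 6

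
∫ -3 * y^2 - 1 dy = -y^3 - y + C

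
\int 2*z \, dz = z^2 + C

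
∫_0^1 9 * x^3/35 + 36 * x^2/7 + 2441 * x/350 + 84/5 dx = 7723/350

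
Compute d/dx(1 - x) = -1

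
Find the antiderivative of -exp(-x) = exp(-x) + C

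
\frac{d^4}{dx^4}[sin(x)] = sin(x)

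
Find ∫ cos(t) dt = sin(t) + C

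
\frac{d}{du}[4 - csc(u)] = cot(u)*csc(u)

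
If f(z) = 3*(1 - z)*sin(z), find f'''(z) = 3*z*cos(z) + 9*sin(z) - 3*cos(z)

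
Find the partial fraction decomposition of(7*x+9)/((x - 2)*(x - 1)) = -16/(x - 1) + 23/(x - 2)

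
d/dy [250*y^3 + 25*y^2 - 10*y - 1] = 750*y^2 + 50*y - 10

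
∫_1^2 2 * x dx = 3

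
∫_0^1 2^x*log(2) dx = 1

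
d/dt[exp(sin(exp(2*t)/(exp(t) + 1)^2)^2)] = 2*exp(2*t)*exp(1/2 - cos(2*exp(2*t)/(exp(2*t) + 2*exp(t) + 1))/2)*sin(2*exp(2*t)/(exp(2*t) + 2*exp(t) + 1))/(exp(3*t) + 3*exp(2*t) + 3*exp(t) + 1)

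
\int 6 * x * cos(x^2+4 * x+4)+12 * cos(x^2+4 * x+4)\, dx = 3*sin((x + 2)^2) + C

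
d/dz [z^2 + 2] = 2*z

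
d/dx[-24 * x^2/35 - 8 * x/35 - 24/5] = -48*x/35 - 8/35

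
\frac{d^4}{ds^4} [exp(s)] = exp(s)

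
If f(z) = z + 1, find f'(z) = 1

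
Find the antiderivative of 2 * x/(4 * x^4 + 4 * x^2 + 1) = (4*x^2 + 1)/(2*(2*x^2 + 1)) + C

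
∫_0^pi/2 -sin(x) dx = -1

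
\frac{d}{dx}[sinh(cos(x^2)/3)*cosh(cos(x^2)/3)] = -2*x*sin(x^2)*cosh(2*cos(x^2)/3)/3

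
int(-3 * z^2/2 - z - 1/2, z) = -z^3/2 - z^2/2 - z/2 + C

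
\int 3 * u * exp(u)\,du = 3*(u - 1)*exp(u) + C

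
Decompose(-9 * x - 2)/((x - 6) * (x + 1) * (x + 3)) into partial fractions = 25/(18*(x + 3)) - 1/(2*(x + 1)) - 8/(9*(x - 6))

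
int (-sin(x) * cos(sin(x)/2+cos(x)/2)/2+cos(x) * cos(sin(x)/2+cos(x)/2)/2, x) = sin(sqrt(2)*sin(x + pi/4)/2) + C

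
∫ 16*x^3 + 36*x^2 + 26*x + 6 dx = 4*x^4 + 12*x^3 + 13*x^2 + 6*x + C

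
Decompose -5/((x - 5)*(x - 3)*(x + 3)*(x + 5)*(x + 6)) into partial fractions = -5/(297*(x + 6)) + 1/(32*(x + 5)) - 5/(288*(x + 3)) + 5/(864*(x - 3)) - 1/(352*(x - 5))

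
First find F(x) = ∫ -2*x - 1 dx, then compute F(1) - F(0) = -2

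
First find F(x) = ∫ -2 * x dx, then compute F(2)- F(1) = -3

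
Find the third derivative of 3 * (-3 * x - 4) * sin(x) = 9*x*cos(x) + 27*sin(x) + 12*cos(x)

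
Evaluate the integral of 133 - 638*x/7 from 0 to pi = -3*(6 - 4*pi)^2 - 11*pi + 17*pi^2/7 + 108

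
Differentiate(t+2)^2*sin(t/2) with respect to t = t^2*cos(t/2)/2 + 2*t*sin(t/2) + 2*t*cos(t/2) + 4*sin(t/2) + 2*cos(t/2)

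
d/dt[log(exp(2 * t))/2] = 1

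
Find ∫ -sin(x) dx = cos(x) + C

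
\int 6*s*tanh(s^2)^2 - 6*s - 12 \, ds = -12*s - 3*tanh(s^2) + C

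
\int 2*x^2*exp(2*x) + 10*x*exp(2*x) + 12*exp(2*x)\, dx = (x + 2)^2*exp(2*x) + C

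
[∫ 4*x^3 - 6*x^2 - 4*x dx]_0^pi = -8 + (-2 + pi)^2*(1 + (1 + pi)^2)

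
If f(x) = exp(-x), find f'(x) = -exp(-x)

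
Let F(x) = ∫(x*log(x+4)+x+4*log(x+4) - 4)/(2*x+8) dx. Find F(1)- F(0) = -3*log(5)/2 + 4*log(2)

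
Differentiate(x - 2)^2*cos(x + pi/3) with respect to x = -x^2*sin(x + pi/3) + 2*x*sin(x + pi/3) + 2*sqrt(2)*x*cos(x + pi/12) - 4*sqrt(2)*cos(x + pi/12)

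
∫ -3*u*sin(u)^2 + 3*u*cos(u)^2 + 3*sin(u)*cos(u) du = 3*u*sin(2*u)/2 + C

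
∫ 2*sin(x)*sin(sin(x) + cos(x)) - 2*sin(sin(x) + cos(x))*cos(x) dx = 2*cos(sqrt(2)*sin(x + pi/4)) + C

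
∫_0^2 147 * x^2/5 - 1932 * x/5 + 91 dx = -2562/5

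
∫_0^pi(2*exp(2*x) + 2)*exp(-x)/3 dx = -2*exp(-pi)/3 + 2*exp(pi)/3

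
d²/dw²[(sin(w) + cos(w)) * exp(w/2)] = (-7*sin(w) + cos(w))*exp(w/2)/4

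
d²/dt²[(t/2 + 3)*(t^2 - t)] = 3*t + 5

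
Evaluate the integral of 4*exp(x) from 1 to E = -4*E + 4*exp(E)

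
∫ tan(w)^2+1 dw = tan(w) + C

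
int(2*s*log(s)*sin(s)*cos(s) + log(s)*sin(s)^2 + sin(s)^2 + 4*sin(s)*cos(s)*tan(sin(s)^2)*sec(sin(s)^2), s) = s*log(s)*sin(s)^2 + 2*sec(sin(s)^2) + C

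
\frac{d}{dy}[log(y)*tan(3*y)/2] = (3*y*log(y)/cos(3*y)^2 + tan(3*y))/(2*y)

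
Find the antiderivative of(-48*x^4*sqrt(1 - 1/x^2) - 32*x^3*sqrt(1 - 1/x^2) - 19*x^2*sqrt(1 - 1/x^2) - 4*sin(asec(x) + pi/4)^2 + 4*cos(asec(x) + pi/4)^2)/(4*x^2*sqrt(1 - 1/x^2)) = (-x^3*(16*x^2 + 16*x + 19) + 4)/(4*x^2) + C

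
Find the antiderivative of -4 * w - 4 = -2*w^2 - 4*w + C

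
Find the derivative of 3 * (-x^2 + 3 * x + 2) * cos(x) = 3*x^2*sin(x) - 9*x*sin(x) - 6*x*cos(x) - 6*sin(x) + 9*cos(x)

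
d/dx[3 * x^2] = 6*x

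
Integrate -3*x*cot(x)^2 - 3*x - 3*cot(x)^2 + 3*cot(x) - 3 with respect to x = (3*x + 3)*cot(x) + C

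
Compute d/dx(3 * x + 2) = 3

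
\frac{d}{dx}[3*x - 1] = 3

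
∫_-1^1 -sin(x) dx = 0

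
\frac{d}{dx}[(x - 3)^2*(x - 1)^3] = 5*x^4 - 36*x^3 + 90*x^2 - 92*x + 33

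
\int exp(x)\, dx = exp(x) + C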